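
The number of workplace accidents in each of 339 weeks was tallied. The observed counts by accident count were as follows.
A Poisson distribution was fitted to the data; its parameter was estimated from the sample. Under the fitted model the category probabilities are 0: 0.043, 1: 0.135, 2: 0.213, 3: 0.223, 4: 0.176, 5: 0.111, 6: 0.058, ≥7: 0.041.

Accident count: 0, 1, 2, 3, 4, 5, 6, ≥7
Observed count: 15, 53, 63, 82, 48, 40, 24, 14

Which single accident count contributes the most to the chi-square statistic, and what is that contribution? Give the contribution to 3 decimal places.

4, 2.280

Expected counts E_i = n·p_i: 339×0.043 = 14.577, 339×0.135 = 45.765, 339×0.213 = 72.207, 339×0.223 = 75.597, 339×0.176 = 59.664, 339×0.111 = 37.629, 339×0.058 = 19.662, 339×0.041 = 13.899.
cat         O        E   (O−E)²/E
0          15   14.577     0.0123
1          53   45.765     1.1438
2          63   72.207     1.1740
3          82   75.597     0.5423
4          48   59.664     2.2803
5          40   37.629     0.1494
6          24   19.662     0.9571
≥7         14   13.899     0.0007
The largest term is for 4: 2.280.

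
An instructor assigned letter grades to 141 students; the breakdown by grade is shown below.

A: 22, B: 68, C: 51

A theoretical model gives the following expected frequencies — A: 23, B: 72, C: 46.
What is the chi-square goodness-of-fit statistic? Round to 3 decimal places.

χ² = (22−23)²/23 + (68−72)²/72 + (51−46)²/46
   = 0.0435 + 0.2222 + 0.5435
Sum = 0.809

0.809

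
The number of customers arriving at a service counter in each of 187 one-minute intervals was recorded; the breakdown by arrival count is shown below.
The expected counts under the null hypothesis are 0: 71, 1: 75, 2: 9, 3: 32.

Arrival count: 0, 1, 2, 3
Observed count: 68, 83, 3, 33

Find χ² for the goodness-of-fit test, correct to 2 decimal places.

χ² = (68−71)²/71 + (83−75)²/75 + (3−9)²/9 + (33−32)²/32
   = 0.127 + 0.853 + 4.000 + 0.031
Sum = 5.01

5.01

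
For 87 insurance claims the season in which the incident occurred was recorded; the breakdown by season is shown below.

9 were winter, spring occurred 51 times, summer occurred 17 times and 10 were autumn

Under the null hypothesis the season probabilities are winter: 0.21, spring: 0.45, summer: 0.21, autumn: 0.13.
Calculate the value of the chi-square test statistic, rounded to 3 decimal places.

Expected counts E_i = n·p_i: 87×0.21 = 18.27, 87×0.45 = 39.15, 87×0.21 = 18.27, 87×0.13 = 11.31.
winter: (9 − 18.27)²/18.27 = 85.9329/18.27 = 4.7035
spring: (51 − 39.15)²/39.15 = 140.4225/39.15 = 3.5868
summer: (17 − 18.27)²/18.27 = 1.6129/18.27 = 0.0883
autumn: (10 − 11.31)²/11.31 = 1.7161/11.31 = 0.1517
Sum = 8.530

8.530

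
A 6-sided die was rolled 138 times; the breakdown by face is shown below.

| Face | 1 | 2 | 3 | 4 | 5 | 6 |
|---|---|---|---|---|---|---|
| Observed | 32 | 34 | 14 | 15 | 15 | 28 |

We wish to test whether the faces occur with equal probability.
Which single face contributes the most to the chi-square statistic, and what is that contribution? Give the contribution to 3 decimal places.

Expected count for each of the 6 categories: 138/6 = 23.
cat         O        E   (O−E)²/E
1          32       23     3.5217
2          34       23     5.2609
3          14       23     3.5217
4          15       23     2.7826
5          15       23     2.7826
6          28       23     1.0870
The largest term is for 2: 5.261.

2, 5.261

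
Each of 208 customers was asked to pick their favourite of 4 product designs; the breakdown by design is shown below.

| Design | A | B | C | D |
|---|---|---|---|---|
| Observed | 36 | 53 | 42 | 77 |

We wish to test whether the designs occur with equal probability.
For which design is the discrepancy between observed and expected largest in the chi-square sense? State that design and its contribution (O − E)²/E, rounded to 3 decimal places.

Expected count for each of the 4 categories: 208/4 = 52.
cat         O        E   (O−E)²/E
A          36       52     4.9231
B          53       52     0.0192
C          42       52     1.9231
D          77       52    12.0192
The largest term is for D: 12.019.

D, 12.019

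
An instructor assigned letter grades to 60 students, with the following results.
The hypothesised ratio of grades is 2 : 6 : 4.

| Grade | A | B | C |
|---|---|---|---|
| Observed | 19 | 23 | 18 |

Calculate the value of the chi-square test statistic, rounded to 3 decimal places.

Ratio total = 12. Expected counts: 60×2/12 = 10, 60×6/12 = 30, 60×4/12 = 20.
A: (19 − 10)²/10 = 81/10 = 8.1000
B: (23 − 30)²/30 = 49/30 = 1.6333
C: (18 − 20)²/20 = 4/20 = 0.2000
Sum = 9.933

9.933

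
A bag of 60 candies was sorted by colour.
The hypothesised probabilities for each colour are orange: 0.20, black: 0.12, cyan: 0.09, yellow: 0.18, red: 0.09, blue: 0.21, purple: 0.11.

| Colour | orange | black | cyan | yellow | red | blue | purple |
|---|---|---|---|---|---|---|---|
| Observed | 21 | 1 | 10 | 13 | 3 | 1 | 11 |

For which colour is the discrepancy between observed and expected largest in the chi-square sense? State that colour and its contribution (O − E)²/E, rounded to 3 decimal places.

blue, 10.679

Expected counts E_i = n·p_i: 60×0.20 = 12, 60×0.12 = 7.2, 60×0.09 = 5.4, 60×0.18 = 10.8, 60×0.09 = 5.4, 60×0.21 = 12.6, 60×0.11 = 6.6.
cat         O        E   (O−E)²/E
orange     21       12     6.7500
black       1      7.2     5.3389
cyan       10      5.4     3.9185
yellow     13     10.8     0.4481
red         3      5.4     1.0667
blue        1     12.6    10.6794
purple     11      6.6     2.9333
The largest term is for blue: 10.679.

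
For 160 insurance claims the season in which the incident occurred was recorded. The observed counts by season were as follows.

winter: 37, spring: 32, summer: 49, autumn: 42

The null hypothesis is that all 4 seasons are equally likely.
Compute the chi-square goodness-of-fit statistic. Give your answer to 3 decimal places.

Under H₀ each category has probability 1/4, so each expected count is 160/4 = 40.
χ² = (37−40)²/40 + (32−40)²/40 + (49−40)²/40 + (42−40)²/40
   = 0.2250 + 1.6000 + 2.0250 + 0.1000
Sum = 3.950

3.950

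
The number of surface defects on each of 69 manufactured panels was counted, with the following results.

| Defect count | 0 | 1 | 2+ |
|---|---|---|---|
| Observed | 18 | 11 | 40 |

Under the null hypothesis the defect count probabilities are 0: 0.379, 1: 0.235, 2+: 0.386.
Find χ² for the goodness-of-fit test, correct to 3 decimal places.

Expected counts E_i = n·p_i: 69×0.379 = 26.151, 69×0.235 = 16.215, 69×0.386 = 26.634.
0: (18 − 26.151)²/26.151 = 66.438801/26.151 = 2.5406
1: (11 − 16.215)²/16.215 = 27.196225/16.215 = 1.6772
2+: (40 − 26.634)²/26.634 = 178.649956/26.634 = 6.7076
Sum = 10.925

10.925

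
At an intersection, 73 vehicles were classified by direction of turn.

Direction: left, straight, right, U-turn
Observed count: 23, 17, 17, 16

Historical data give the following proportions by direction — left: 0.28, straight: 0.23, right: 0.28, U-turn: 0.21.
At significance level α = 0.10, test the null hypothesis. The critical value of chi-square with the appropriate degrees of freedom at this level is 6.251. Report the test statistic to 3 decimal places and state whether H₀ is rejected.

0.931; do not reject

Expected counts E_i = n·p_i: 73×0.28 = 20.44, 73×0.23 = 16.79, 73×0.28 = 20.44, 73×0.21 = 15.33.
left: (23 − 20.44)²/20.44 = 6.5536/20.44 = 0.3206
straight: (17 − 16.79)²/16.79 = 0.0441/16.79 = 0.0026
right: (17 − 20.44)²/20.44 = 11.8336/20.44 = 0.5789
U-turn: (16 − 15.33)²/15.33 = 0.4489/15.33 = 0.0293
Sum = 0.931
df = 3. Since 0.931 < 6.251, we do not reject H₀.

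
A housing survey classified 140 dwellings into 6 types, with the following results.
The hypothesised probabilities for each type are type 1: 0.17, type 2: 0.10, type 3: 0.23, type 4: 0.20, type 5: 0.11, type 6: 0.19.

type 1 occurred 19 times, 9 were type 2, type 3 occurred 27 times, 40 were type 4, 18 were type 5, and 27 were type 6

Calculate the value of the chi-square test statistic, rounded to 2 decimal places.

9.18

Expected counts E_i = n·p_i: 140×0.17 = 23.8, 140×0.10 = 14, 140×0.23 = 32.2, 140×0.20 = 28, 140×0.11 = 15.4, 140×0.19 = 26.6.
type 1: (19 − 23.8)²/23.8 = 23.04/23.8 = 0.968
type 2: (9 − 14)²/14 = 25/14 = 1.786
type 3: (27 − 32.2)²/32.2 = 27.04/32.2 = 0.840
type 4: (40 − 28)²/28 = 144/28 = 5.143
type 5: (18 − 15.4)²/15.4 = 6.76/15.4 = 0.439
type 6: (27 − 26.6)²/26.6 = 0.16/26.6 = 0.006
Sum = 9.18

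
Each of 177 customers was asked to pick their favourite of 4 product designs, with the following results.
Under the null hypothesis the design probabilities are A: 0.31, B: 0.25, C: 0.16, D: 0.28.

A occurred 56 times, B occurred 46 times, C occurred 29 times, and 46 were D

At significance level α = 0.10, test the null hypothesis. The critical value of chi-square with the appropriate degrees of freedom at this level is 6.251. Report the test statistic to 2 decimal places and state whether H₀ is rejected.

Expected counts E_i = n·p_i: 177×0.31 = 54.87, 177×0.25 = 44.25, 177×0.16 = 28.32, 177×0.28 = 49.56.
cat         O        E   (O−E)²/E
A          56    54.87      0.023
B          46    44.25      0.069
C          29    28.32      0.016
D          46    49.56      0.256
Sum = 0.36
df = 3. Since 0.36 < 6.251, we do not reject H₀.

0.36; do not reject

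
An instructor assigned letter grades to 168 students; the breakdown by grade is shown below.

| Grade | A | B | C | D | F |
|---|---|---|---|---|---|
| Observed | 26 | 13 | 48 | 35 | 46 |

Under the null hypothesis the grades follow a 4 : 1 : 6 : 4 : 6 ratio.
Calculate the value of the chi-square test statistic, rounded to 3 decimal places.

Ratio total = 21. Expected counts: 168×4/21 = 32, 168×1/21 = 8, 168×6/21 = 48, 168×4/21 = 32, 168×6/21 = 48.
cat         O        E   (O−E)²/E
A          26       32     1.1250
B          13        8     3.1250
C          48       48     0.0000
D          35       32     0.2813
F          46       48     0.0833
Sum = 4.615

4.615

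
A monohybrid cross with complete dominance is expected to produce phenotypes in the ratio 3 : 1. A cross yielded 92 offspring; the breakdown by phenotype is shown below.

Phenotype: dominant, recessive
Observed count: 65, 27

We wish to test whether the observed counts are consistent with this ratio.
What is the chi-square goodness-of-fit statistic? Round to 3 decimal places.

0.928

Ratio total = 4. Expected counts: 92×3/4 = 69, 92×1/4 = 23.
χ² = (65−69)²/69 + (27−23)²/23
   = 0.2319 + 0.6957
Sum = 0.928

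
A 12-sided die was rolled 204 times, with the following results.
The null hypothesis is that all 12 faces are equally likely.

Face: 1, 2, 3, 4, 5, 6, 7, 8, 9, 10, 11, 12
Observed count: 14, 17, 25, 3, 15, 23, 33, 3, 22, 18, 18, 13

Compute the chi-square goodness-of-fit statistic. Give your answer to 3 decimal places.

47.294

Under H₀ each category has probability 1/12, so each expected count is 204/12 = 17.
cat         O        E   (O−E)²/E
1          14       17     0.5294
2          17       17     0.0000
3          25       17     3.7647
4           3       17    11.5294
5          15       17     0.2353
6          23       17     2.1176
7          33       17    15.0588
8           3       17    11.5294
9          22       17     1.4706
10         18       17     0.0588
11         18       17     0.0588
12         13       17     0.9412
Sum = 47.294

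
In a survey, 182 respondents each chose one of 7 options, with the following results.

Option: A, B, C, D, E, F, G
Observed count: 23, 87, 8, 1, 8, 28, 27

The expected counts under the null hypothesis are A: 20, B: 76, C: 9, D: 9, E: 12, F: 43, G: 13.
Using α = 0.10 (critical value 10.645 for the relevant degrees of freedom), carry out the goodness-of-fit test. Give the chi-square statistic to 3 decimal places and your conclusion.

30.907; reject

A: (23 − 20)²/20 = 9/20 = 0.4500
B: (87 − 76)²/76 = 121/76 = 1.5921
C: (8 − 9)²/9 = 1/9 = 0.1111
D: (1 − 9)²/9 = 64/9 = 7.1111
E: (8 − 12)²/12 = 16/12 = 1.3333
F: (28 − 43)²/43 = 225/43 = 5.2326
G: (27 − 13)²/13 = 196/13 = 15.0769
Sum = 30.907
df = 6. Since 30.907 > 10.645, we reject H₀.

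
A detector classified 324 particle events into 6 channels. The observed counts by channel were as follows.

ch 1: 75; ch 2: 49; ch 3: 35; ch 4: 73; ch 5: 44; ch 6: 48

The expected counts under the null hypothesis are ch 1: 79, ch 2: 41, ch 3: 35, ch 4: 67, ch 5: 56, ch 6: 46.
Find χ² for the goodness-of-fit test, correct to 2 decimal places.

cat         O        E   (O−E)²/E
ch 1       75       79      0.203
ch 2       49       41      1.561
ch 3       35       35      0.000
ch 4       73       67      0.537
ch 5       44       56      2.571
ch 6       48       46      0.087
Sum = 4.96

4.96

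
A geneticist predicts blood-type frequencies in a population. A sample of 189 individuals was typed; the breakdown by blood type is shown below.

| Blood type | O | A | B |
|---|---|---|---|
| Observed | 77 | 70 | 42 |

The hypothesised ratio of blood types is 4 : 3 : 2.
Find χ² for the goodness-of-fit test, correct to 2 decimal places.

Ratio total = 9. Expected counts: 189×4/9 = 84, 189×3/9 = 63, 189×2/9 = 42.
χ² = (77−84)²/84 + (70−63)²/63 + (42−42)²/42
   = 0.583 + 0.778 + 0.000
Sum = 1.36

1.36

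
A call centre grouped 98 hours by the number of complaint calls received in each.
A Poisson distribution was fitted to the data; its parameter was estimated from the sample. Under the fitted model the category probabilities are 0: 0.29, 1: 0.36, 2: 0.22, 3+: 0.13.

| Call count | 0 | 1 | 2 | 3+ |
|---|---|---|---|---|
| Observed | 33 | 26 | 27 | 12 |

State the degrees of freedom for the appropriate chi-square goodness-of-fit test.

2

There are k = 4 categories and 1 parameter estimated from the data, so df = 4 − 1 − 1 = 2.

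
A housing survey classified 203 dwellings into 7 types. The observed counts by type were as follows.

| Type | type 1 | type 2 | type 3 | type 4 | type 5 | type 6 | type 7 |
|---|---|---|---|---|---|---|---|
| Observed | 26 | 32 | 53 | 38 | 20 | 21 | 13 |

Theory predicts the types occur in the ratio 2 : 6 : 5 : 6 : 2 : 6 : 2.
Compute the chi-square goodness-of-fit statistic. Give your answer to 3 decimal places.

35.448

Ratio total = 29. Expected counts: 203×2/29 = 14, 203×6/29 = 42, 203×5/29 = 35, 203×6/29 = 42, 203×2/29 = 14, 203×6/29 = 42, 203×2/29 = 14.
type 1: (26 − 14)²/14 = 144/14 = 10.2857
type 2: (32 − 42)²/42 = 100/42 = 2.3810
type 3: (53 − 35)²/35 = 324/35 = 9.2571
type 4: (38 − 42)²/42 = 16/42 = 0.3810
type 5: (20 − 14)²/14 = 36/14 = 2.5714
type 6: (21 − 42)²/42 = 441/42 = 10.5000
type 7: (13 − 14)²/14 = 1/14 = 0.0714
Sum = 35.448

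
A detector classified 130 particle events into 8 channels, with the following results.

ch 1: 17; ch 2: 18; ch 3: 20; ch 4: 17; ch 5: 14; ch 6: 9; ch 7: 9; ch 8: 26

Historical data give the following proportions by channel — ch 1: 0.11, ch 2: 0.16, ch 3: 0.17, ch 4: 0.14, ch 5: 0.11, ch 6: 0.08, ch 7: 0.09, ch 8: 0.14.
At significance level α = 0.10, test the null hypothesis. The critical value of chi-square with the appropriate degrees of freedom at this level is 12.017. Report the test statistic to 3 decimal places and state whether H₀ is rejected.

Expected counts E_i = n·p_i: 130×0.11 = 14.3, 130×0.16 = 20.8, 130×0.17 = 22.1, 130×0.14 = 18.2, 130×0.11 = 14.3, 130×0.08 = 10.4, 130×0.09 = 11.7, 130×0.14 = 18.2.
χ² = (17−14.3)²/14.3 + (18−20.8)²/20.8 + (20−22.1)²/22.1 + (17−18.2)²/18.2 + (14−14.3)²/14.3 + (9−10.4)²/10.4 + (9−11.7)²/11.7 + (26−18.2)²/18.2
   = 0.5098 + 0.3769 + 0.1995 + 0.0791 + 0.0063 + 0.1885 + 0.6231 + 3.3429
Sum = 5.326
df = 7. Since 5.326 < 12.017, we do not reject H₀.

5.326; do not reject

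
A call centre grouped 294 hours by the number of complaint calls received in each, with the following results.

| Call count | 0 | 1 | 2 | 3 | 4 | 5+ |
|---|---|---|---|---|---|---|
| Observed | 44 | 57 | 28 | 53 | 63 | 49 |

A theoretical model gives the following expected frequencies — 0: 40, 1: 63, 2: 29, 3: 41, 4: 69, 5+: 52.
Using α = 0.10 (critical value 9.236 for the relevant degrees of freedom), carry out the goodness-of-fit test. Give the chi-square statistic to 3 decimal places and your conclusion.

5.213; do not reject

χ² = (44−40)²/40 + (57−63)²/63 + (28−29)²/29 + (53−41)²/41 + (63−69)²/69 + (49−52)²/52
   = 0.4000 + 0.5714 + 0.0345 + 3.5122 + 0.5217 + 0.1731
Sum = 5.213
df = 5. Since 5.213 < 9.236, we do not reject H₀.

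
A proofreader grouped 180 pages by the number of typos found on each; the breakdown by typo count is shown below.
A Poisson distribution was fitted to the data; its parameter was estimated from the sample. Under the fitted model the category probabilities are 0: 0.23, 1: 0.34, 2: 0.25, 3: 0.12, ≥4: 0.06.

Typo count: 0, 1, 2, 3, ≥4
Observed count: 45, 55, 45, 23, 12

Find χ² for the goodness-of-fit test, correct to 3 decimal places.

Expected counts E_i = n·p_i: 180×0.23 = 41.4, 180×0.34 = 61.2, 180×0.25 = 45, 180×0.12 = 21.6, 180×0.06 = 10.8.
0: (45 − 41.4)²/41.4 = 12.96/41.4 = 0.3130
1: (55 − 61.2)²/61.2 = 38.44/61.2 = 0.6281
2: (45 − 45)²/45 = 0/45 = 0.0000
3: (23 − 21.6)²/21.6 = 1.96/21.6 = 0.0907
≥4: (12 − 10.8)²/10.8 = 1.44/10.8 = 0.1333
Sum = 1.165

1.165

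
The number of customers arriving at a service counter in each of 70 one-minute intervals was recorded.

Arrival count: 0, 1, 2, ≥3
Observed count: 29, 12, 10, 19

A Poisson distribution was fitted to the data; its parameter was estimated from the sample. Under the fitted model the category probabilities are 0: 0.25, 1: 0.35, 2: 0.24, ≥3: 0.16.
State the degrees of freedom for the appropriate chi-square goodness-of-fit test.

There are k = 4 categories and 1 parameter estimated from the data, so df = 4 − 1 − 1 = 2.

2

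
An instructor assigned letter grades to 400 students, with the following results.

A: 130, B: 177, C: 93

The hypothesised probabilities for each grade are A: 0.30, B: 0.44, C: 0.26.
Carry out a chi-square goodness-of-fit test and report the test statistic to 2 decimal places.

2.00

Expected counts E_i = n·p_i: 400×0.30 = 120, 400×0.44 = 176, 400×0.26 = 104.
χ² = (130−120)²/120 + (177−176)²/176 + (93−104)²/104
   = 0.833 + 0.006 + 1.163
Sum = 2.00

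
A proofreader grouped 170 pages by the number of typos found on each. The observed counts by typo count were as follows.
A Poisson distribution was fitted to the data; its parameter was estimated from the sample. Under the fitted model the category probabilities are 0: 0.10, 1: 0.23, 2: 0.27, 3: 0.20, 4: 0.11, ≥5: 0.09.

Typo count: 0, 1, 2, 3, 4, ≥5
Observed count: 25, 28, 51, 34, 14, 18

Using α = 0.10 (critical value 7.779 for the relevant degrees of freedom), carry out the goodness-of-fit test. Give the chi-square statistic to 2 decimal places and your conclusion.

Expected counts E_i = n·p_i: 170×0.10 = 17, 170×0.23 = 39.1, 170×0.27 = 45.9, 170×0.20 = 34, 170×0.11 = 18.7, 170×0.09 = 15.3.
χ² = (25−17)²/17 + (28−39.1)²/39.1 + (51−45.9)²/45.9 + (34−34)²/34 + (14−18.7)²/18.7 + (18−15.3)²/15.3
   = 3.765 + 3.151 + 0.567 + 0.000 + 1.181 + 0.476
Sum = 9.14
df = 4. Since 9.14 > 7.779, we reject H₀.

9.14; reject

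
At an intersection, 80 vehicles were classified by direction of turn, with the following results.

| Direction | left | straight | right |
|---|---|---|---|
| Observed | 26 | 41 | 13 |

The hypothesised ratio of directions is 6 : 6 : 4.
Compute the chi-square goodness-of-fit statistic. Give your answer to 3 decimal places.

7.017

Ratio total = 16. Expected counts: 80×6/16 = 30, 80×6/16 = 30, 80×4/16 = 20.
χ² = (26−30)²/30 + (41−30)²/30 + (13−20)²/20
   = 0.5333 + 4.0333 + 2.4500
Sum = 7.017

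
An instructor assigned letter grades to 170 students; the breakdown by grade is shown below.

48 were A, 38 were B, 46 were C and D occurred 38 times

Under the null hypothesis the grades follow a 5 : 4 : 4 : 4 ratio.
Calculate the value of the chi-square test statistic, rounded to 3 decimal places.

Ratio total = 17. Expected counts: 170×5/17 = 50, 170×4/17 = 40, 170×4/17 = 40, 170×4/17 = 40.
A: (48 − 50)²/50 = 4/50 = 0.0800
B: (38 − 40)²/40 = 4/40 = 0.1000
C: (46 − 40)²/40 = 36/40 = 0.9000
D: (38 − 40)²/40 = 4/40 = 0.1000
Sum = 1.180

1.180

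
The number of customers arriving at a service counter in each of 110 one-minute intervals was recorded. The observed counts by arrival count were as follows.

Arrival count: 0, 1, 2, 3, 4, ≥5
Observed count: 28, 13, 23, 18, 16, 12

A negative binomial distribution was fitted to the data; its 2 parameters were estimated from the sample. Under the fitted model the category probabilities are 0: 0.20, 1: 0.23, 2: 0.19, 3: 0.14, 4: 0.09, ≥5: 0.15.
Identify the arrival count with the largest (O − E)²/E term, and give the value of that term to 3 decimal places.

Expected counts E_i = n·p_i: 110×0.20 = 22, 110×0.23 = 25.3, 110×0.19 = 20.9, 110×0.14 = 15.4, 110×0.09 = 9.9, 110×0.15 = 16.5.
cat         O        E   (O−E)²/E
0          28       22     1.6364
1          13     25.3     5.9798
2          23     20.9     0.2110
3          18     15.4     0.4390
4          16      9.9     3.7586
≥5         12     16.5     1.2273
The largest term is for 1: 5.980.

1, 5.980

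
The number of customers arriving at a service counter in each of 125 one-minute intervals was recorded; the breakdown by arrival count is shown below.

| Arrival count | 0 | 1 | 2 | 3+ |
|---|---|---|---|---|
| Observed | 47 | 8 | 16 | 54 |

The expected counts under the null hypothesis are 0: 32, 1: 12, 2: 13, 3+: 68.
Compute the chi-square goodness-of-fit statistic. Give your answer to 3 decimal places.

11.939

χ² = (47−32)²/32 + (8−12)²/12 + (16−13)²/13 + (54−68)²/68
   = 7.0313 + 1.3333 + 0.6923 + 2.8824
Sum = 11.939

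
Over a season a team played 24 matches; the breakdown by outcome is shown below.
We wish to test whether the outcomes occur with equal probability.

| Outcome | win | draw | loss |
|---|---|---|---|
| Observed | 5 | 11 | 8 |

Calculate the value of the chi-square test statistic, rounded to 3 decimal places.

Expected count for each of the 3 categories: 24/3 = 8.
χ² = (5−8)²/8 + (11−8)²/8 + (8−8)²/8
   = 1.1250 + 1.1250 + 0.0000
Sum = 2.250

2.250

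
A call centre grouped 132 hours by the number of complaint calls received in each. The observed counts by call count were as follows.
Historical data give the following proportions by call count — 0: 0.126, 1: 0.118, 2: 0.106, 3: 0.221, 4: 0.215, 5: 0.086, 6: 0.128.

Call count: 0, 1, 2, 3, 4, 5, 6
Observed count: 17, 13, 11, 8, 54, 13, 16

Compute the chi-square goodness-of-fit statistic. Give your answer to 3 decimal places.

Expected counts E_i = n·p_i: 132×0.126 = 16.632, 132×0.118 = 15.576, 132×0.106 = 13.992, 132×0.221 = 29.172, 132×0.215 = 28.38, 132×0.086 = 11.352, 132×0.128 = 16.896.
cat         O        E   (O−E)²/E
0          17   16.632     0.0081
1          13   15.576     0.4260
2          11   13.992     0.6398
3           8   29.172    15.3659
4          54    28.38    23.1284
5          13   11.352     0.2392
6          16   16.896     0.0475
Sum = 39.855

39.855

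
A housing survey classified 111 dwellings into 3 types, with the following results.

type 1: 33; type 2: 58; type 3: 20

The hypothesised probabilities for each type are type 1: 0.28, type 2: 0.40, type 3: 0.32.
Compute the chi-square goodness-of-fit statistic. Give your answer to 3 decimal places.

Expected counts E_i = n·p_i: 111×0.28 = 31.08, 111×0.40 = 44.4, 111×0.32 = 35.52.
cat         O        E   (O−E)²/E
type 1     33    31.08     0.1186
type 2     58     44.4     4.1658
type 3     20    35.52     6.7813
Sum = 11.066

11.066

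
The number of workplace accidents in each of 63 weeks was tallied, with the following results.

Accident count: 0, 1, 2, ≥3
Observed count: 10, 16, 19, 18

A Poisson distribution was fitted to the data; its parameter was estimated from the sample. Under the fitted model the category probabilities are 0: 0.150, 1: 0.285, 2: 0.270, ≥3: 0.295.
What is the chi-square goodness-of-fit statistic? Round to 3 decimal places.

Expected counts E_i = n·p_i: 63×0.150 = 9.45, 63×0.285 = 17.955, 63×0.270 = 17.01, 63×0.295 = 18.585.
0: (10 − 9.45)²/9.45 = 0.3025/9.45 = 0.0320
1: (16 − 17.955)²/17.955 = 3.822025/17.955 = 0.2129
2: (19 − 17.01)²/17.01 = 3.9601/17.01 = 0.2328
≥3: (18 − 18.585)²/18.585 = 0.342225/18.585 = 0.0184
Sum = 0.496

0.496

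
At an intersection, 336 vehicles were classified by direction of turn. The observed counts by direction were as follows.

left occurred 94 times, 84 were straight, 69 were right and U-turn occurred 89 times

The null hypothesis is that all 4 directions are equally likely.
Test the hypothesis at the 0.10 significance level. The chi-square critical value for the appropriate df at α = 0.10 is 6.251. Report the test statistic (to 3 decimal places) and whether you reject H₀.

4.167; do not reject

Expected count for each of the 4 categories: 336/4 = 84.
χ² = (94−84)²/84 + (84−84)²/84 + (69−84)²/84 + (89−84)²/84
   = 1.1905 + 0.0000 + 2.6786 + 0.2976
Sum = 4.167
df = 3. Since 4.167 < 6.251, we do not reject H₀.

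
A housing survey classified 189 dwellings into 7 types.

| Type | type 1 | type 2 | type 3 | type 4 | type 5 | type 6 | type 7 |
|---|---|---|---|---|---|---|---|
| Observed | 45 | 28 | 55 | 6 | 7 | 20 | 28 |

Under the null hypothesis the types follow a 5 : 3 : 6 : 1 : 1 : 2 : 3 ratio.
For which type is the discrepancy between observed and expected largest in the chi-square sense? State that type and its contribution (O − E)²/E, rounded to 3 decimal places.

type 4, 1.000

Ratio total = 21. Expected counts: 189×5/21 = 45, 189×3/21 = 27, 189×6/21 = 54, 189×1/21 = 9, 189×1/21 = 9, 189×2/21 = 18, 189×3/21 = 27.
cat         O        E   (O−E)²/E
type 1     45       45     0.0000
type 2     28       27     0.0370
type 3     55       54     0.0185
type 4      6        9     1.0000
type 5      7        9     0.4444
type 6     20       18     0.2222
type 7     28       27     0.0370
The largest term is for type 4: 1.000.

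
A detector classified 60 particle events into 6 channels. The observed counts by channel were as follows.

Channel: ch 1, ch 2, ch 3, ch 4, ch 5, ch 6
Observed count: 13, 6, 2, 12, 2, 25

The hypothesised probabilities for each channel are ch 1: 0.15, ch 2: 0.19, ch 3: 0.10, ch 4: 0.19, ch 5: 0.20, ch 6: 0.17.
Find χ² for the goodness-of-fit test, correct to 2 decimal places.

Expected counts E_i = n·p_i: 60×0.15 = 9, 60×0.19 = 11.4, 60×0.10 = 6, 60×0.19 = 11.4, 60×0.20 = 12, 60×0.17 = 10.2.
ch 1: (13 − 9)²/9 = 16/9 = 1.778
ch 2: (6 − 11.4)²/11.4 = 29.16/11.4 = 2.558
ch 3: (2 − 6)²/6 = 16/6 = 2.667
ch 4: (12 − 11.4)²/11.4 = 0.36/11.4 = 0.032
ch 5: (2 − 12)²/12 = 100/12 = 8.333
ch 6: (25 − 10.2)²/10.2 = 219.04/10.2 = 21.475
Sum = 36.84

36.84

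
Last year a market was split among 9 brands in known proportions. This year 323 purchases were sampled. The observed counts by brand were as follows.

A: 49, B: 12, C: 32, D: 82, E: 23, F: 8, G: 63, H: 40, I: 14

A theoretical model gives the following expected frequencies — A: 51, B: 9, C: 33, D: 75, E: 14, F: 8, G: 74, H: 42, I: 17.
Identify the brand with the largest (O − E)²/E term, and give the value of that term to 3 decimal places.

A: (49 − 51)²/51 = 4/51 = 0.0784
B: (12 − 9)²/9 = 9/9 = 1.0000
C: (32 − 33)²/33 = 1/33 = 0.0303
D: (82 − 75)²/75 = 49/75 = 0.6533
E: (23 − 14)²/14 = 81/14 = 5.7857
F: (8 − 8)²/8 = 0/8 = 0.0000
G: (63 − 74)²/74 = 121/74 = 1.6351
H: (40 − 42)²/42 = 4/42 = 0.0952
I: (14 − 17)²/17 = 9/17 = 0.5294
The largest term is for E: 5.786.

E, 5.786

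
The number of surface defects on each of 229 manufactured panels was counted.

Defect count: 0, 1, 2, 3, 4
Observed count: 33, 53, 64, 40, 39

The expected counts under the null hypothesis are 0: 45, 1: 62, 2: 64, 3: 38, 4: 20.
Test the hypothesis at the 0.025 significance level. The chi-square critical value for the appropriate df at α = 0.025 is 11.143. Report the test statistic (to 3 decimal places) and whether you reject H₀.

cat         O        E   (O−E)²/E
0          33       45     3.2000
1          53       62     1.3065
2          64       64     0.0000
3          40       38     0.1053
4          39       20    18.0500
Sum = 22.662
df = 4. Since 22.662 > 11.143, we reject H₀.

22.662; reject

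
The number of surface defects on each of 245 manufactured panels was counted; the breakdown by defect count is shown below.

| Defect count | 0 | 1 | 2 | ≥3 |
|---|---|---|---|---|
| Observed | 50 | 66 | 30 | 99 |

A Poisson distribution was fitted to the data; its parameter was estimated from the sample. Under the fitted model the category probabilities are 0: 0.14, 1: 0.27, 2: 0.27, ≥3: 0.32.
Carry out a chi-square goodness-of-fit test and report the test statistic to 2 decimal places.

Expected counts E_i = n·p_i: 245×0.14 = 34.3, 245×0.27 = 66.15, 245×0.27 = 66.15, 245×0.32 = 78.4.
χ² = (50−34.3)²/34.3 + (66−66.15)²/66.15 + (30−66.15)²/66.15 + (99−78.4)²/78.4
   = 7.186 + 0.000 + 19.755 + 5.413
Sum = 32.35

32.35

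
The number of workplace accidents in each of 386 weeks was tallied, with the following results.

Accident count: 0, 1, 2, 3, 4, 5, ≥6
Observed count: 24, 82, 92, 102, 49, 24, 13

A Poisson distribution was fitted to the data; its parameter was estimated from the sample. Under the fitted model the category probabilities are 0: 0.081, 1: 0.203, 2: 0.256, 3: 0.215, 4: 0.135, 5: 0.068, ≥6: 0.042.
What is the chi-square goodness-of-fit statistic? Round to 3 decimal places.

7.697

Expected counts E_i = n·p_i: 386×0.081 = 31.266, 386×0.203 = 78.358, 386×0.256 = 98.816, 386×0.215 = 82.99, 386×0.135 = 52.11, 386×0.068 = 26.248, 386×0.042 = 16.212.
χ² = (24−31.266)²/31.266 + (82−78.358)²/78.358 + (92−98.816)²/98.816 + (102−82.99)²/82.99 + (49−52.11)²/52.11 + (24−26.248)²/26.248 + (13−16.212)²/16.212
   = 1.6886 + 0.1693 + 0.4701 + 4.3545 + 0.1856 + 0.1925 + 0.6364
Sum = 7.697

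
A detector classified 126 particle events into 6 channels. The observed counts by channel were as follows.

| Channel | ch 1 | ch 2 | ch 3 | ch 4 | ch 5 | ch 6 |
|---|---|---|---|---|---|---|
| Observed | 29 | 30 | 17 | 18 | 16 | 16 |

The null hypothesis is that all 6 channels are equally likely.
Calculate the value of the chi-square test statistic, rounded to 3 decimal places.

Expected count for each of the 6 categories: 126/6 = 21.
χ² = (29−21)²/21 + (30−21)²/21 + (17−21)²/21 + (18−21)²/21 + (16−21)²/21 + (16−21)²/21
   = 3.0476 + 3.8571 + 0.7619 + 0.4286 + 1.1905 + 1.1905
Sum = 10.476

10.476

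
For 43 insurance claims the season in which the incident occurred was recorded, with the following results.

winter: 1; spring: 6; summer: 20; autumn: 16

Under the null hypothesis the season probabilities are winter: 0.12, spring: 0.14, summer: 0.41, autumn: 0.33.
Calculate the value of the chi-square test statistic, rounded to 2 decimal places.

3.90

Expected counts E_i = n·p_i: 43×0.12 = 5.16, 43×0.14 = 6.02, 43×0.41 = 17.63, 43×0.33 = 14.19.
χ² = (1−5.16)²/5.16 + (6−6.02)²/6.02 + (20−17.63)²/17.63 + (16−14.19)²/14.19
   = 3.354 + 0.000 + 0.319 + 0.231
Sum = 3.90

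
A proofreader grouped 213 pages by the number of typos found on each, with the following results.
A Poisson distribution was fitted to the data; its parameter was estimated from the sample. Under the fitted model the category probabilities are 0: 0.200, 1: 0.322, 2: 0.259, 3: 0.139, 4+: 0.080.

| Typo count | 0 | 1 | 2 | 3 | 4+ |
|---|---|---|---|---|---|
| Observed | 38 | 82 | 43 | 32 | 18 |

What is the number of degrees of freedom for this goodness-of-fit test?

3

There are k = 5 categories and 1 parameter estimated from the data, so df = 5 − 1 − 1 = 3.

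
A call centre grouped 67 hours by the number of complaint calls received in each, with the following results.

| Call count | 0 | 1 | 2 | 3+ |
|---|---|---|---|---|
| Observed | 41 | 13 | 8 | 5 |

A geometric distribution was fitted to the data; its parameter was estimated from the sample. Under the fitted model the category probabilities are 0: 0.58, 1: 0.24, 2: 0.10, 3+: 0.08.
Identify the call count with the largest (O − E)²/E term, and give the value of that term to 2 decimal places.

1, 0.59

Expected counts E_i = n·p_i: 67×0.58 = 38.86, 67×0.24 = 16.08, 67×0.10 = 6.7, 67×0.08 = 5.36.
χ² = (41−38.86)²/38.86 + (13−16.08)²/16.08 + (8−6.7)²/6.7 + (5−5.36)²/5.36
   = 0.118 + 0.590 + 0.252 + 0.024
The largest term is for 1: 0.59.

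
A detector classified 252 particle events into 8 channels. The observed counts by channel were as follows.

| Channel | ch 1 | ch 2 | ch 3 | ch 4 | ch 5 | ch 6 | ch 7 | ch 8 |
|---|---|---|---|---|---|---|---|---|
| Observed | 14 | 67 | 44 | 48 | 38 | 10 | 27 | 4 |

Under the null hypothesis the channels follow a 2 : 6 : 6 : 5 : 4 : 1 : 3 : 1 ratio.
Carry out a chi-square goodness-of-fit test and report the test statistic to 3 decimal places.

9.070

Ratio total = 28. Expected counts: 252×2/28 = 18, 252×6/28 = 54, 252×6/28 = 54, 252×5/28 = 45, 252×4/28 = 36, 252×1/28 = 9, 252×3/28 = 27, 252×1/28 = 9.
ch 1: (14 − 18)²/18 = 16/18 = 0.8889
ch 2: (67 − 54)²/54 = 169/54 = 3.1296
ch 3: (44 − 54)²/54 = 100/54 = 1.8519
ch 4: (48 − 45)²/45 = 9/45 = 0.2000
ch 5: (38 − 36)²/36 = 4/36 = 0.1111
ch 6: (10 − 9)²/9 = 1/9 = 0.1111
ch 7: (27 − 27)²/27 = 0/27 = 0.0000
ch 8: (4 − 9)²/9 = 25/9 = 2.7778
Sum = 9.070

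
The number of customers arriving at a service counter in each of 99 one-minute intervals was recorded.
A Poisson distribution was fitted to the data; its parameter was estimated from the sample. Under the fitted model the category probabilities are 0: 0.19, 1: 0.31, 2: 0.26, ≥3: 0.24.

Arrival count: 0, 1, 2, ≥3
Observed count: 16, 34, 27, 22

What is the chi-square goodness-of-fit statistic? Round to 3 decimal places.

Expected counts E_i = n·p_i: 99×0.19 = 18.81, 99×0.31 = 30.69, 99×0.26 = 25.74, 99×0.24 = 23.76.
0: (16 − 18.81)²/18.81 = 7.8961/18.81 = 0.4198
1: (34 − 30.69)²/30.69 = 10.9561/30.69 = 0.3570
2: (27 − 25.74)²/25.74 = 1.5876/25.74 = 0.0617
≥3: (22 − 23.76)²/23.76 = 3.0976/23.76 = 0.1304
Sum = 0.969

0.969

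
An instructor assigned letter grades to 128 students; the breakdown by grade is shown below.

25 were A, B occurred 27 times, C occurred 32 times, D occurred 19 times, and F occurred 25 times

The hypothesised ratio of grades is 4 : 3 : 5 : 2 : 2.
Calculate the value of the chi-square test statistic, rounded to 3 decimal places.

Ratio total = 16. Expected counts: 128×4/16 = 32, 128×3/16 = 24, 128×5/16 = 40, 128×2/16 = 16, 128×2/16 = 16.
χ² = (25−32)²/32 + (27−24)²/24 + (32−40)²/40 + (19−16)²/16 + (25−16)²/16
   = 1.5313 + 0.3750 + 1.6000 + 0.5625 + 5.0625
Sum = 9.131

9.131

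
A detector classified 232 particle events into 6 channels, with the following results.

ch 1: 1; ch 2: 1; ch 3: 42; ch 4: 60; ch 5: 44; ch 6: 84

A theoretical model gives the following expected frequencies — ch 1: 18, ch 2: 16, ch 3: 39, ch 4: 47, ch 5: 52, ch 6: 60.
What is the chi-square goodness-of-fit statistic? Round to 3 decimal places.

cat         O        E   (O−E)²/E
ch 1        1       18    16.0556
ch 2        1       16    14.0625
ch 3       42       39     0.2308
ch 4       60       47     3.5957
ch 5       44       52     1.2308
ch 6       84       60     9.6000
Sum = 44.775

44.775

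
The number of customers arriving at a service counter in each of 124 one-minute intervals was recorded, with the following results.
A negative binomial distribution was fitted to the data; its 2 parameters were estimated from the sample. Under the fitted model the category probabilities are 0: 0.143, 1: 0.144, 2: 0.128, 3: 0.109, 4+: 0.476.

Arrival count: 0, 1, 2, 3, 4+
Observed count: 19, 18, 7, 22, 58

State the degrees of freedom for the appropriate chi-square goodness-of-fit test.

There are k = 5 categories and 2 parameters estimated from the data, so df = 5 − 1 − 2 = 2.

2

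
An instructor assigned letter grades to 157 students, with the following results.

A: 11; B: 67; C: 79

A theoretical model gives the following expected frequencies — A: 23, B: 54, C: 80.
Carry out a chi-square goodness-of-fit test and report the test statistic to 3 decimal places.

9.403

cat         O        E   (O−E)²/E
A          11       23     6.2609
B          67       54     3.1296
C          79       80     0.0125
Sum = 9.403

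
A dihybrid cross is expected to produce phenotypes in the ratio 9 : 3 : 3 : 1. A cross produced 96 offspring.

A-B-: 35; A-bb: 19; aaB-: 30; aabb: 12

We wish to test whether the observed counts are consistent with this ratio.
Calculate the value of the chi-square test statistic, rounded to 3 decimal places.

20.741

Ratio total = 16. Expected counts: 96×9/16 = 54, 96×3/16 = 18, 96×3/16 = 18, 96×1/16 = 6.
χ² = (35−54)²/54 + (19−18)²/18 + (30−18)²/18 + (12−6)²/6
   = 6.6852 + 0.0556 + 8.0000 + 6.0000
Sum = 20.741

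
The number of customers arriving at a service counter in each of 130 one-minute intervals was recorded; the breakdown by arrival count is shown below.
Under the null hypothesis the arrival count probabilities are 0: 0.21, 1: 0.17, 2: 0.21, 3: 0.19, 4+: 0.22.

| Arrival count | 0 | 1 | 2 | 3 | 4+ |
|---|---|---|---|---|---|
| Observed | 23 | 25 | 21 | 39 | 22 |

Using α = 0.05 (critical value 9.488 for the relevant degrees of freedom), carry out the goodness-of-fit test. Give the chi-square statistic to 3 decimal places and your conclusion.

Expected counts E_i = n·p_i: 130×0.21 = 27.3, 130×0.17 = 22.1, 130×0.21 = 27.3, 130×0.19 = 24.7, 130×0.22 = 28.6.
χ² = (23−27.3)²/27.3 + (25−22.1)²/22.1 + (21−27.3)²/27.3 + (39−24.7)²/24.7 + (22−28.6)²/28.6
   = 0.6773 + 0.3805 + 1.4538 + 8.2789 + 1.5231
Sum = 12.314
df = 4. Since 12.314 > 9.488, we reject H₀.

12.314; reject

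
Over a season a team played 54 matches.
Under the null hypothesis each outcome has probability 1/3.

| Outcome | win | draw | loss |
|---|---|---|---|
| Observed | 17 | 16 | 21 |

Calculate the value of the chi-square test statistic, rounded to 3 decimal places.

0.778

Expected count for each of the 3 categories: 54/3 = 18.
cat         O        E   (O−E)²/E
win        17       18     0.0556
draw       16       18     0.2222
loss       21       18     0.5000
Sum = 0.778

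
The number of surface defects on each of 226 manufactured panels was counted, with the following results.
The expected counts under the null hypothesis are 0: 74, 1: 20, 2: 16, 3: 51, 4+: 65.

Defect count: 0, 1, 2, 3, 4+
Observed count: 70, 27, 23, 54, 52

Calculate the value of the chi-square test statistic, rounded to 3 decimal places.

0: (70 − 74)²/74 = 16/74 = 0.2162
1: (27 − 20)²/20 = 49/20 = 2.4500
2: (23 − 16)²/16 = 49/16 = 3.0625
3: (54 − 51)²/51 = 9/51 = 0.1765
4+: (52 − 65)²/65 = 169/65 = 2.6000
Sum = 8.505

8.505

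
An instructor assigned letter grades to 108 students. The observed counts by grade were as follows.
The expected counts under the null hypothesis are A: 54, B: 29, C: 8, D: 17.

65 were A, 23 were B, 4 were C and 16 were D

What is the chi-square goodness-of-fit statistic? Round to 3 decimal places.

A: (65 − 54)²/54 = 121/54 = 2.2407
B: (23 − 29)²/29 = 36/29 = 1.2414
C: (4 − 8)²/8 = 16/8 = 2.0000
D: (16 − 17)²/17 = 1/17 = 0.0588
Sum = 5.541

5.541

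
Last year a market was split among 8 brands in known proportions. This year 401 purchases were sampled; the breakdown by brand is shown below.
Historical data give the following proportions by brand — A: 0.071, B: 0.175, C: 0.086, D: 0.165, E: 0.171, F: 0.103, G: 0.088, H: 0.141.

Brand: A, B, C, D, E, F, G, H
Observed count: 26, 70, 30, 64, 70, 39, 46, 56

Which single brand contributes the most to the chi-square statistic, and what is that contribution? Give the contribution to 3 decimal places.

Expected counts E_i = n·p_i: 401×0.071 = 28.471, 401×0.175 = 70.175, 401×0.086 = 34.486, 401×0.165 = 66.165, 401×0.171 = 68.571, 401×0.103 = 41.303, 401×0.088 = 35.288, 401×0.141 = 56.541.
cat         O        E   (O−E)²/E
A          26   28.471     0.2145
B          70   70.175     0.0004
C          30   34.486     0.5835
D          64   66.165     0.0708
E          70   68.571     0.0298
F          39   41.303     0.1284
G          46   35.288     3.2517
H          56   56.541     0.0052
The largest term is for G: 3.252.

G, 3.252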